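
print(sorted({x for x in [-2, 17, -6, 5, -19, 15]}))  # [-19, -6, -2, 5, 15, 17]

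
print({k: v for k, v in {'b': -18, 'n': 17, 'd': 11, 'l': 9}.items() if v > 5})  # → {'n': 17, 'd': 11, 'l': 9}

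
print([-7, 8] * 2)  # [-7, 8, -7, 8]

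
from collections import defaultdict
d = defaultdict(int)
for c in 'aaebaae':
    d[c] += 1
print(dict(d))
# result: {'a': 4, 'e': 2, 'b': 1}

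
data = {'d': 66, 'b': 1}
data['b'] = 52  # {'d': 66, 'b': 52}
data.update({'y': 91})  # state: {'d': 66, 'b': 52, 'y': 91}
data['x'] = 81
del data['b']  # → {'d': 66, 'y': 91, 'x': 81}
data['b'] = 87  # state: {'d': 66, 'y': 91, 'x': 81, 'b': 87}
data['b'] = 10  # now {'d': 66, 'y': 91, 'x': 81, 'b': 10}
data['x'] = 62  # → {'d': 66, 'y': 91, 'x': 62, 'b': 10}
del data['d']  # {'y': 91, 'x': 62, 'b': 10}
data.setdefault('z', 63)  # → 63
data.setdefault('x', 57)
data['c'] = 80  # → {'y': 91, 'x': 62, 'b': 10, 'z': 63, 'c': 80}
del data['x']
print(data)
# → {'y': 91, 'b': 10, 'z': 63, 'c': 80}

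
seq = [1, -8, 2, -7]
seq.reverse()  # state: [-7, 2, -8, 1]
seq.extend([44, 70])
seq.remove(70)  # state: [-7, 2, -8, 1, 44]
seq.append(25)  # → [-7, 2, -8, 1, 44, 25]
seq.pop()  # 25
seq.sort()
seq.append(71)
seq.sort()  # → [-8, -7, 1, 2, 44, 71]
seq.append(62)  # [-8, -7, 1, 2, 44, 71, 62]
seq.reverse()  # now [62, 71, 44, 2, 1, -7, -8]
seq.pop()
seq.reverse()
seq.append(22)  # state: [-7, 1, 2, 44, 71, 62, 22]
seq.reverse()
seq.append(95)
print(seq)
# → [22, 62, 71, 44, 2, 1, -7, 95]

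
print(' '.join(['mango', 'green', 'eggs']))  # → mango green eggs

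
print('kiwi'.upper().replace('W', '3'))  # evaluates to KI3I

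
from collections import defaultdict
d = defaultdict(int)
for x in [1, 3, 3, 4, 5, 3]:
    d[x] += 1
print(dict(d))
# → {1: 1, 3: 3, 4: 1, 5: 1}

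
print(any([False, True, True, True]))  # True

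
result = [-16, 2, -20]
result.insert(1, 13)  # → [-16, 13, 2, -20]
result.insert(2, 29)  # [-16, 13, 29, 2, -20]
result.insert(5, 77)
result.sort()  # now [-20, -16, 2, 13, 29, 77]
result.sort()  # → [-20, -16, 2, 13, 29, 77]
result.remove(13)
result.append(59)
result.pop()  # 59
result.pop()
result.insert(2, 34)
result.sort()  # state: [-20, -16, 2, 29, 34]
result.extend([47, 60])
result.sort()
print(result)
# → [-20, -16, 2, 29, 34, 47, 60]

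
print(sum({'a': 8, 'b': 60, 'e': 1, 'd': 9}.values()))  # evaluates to 78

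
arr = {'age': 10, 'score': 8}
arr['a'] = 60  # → {'age': 10, 'score': 8, 'a': 60}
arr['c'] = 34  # {'age': 10, 'score': 8, 'a': 60, 'c': 34}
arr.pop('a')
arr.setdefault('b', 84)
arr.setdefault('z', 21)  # 21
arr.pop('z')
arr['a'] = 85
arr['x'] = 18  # {'age': 10, 'score': 8, 'c': 34, 'b': 84, 'a': 85, 'x': 18}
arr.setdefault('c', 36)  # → 34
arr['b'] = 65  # {'age': 10, 'score': 8, 'c': 34, 'b': 65, 'a': 85, 'x': 18}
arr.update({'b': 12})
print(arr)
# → {'age': 10, 'score': 8, 'c': 34, 'b': 12, 'a': 85, 'x': 18}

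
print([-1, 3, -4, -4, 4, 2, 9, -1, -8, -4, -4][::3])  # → [-1, -4, 9, -4]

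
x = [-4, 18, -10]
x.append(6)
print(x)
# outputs [-4, 18, -10, 6]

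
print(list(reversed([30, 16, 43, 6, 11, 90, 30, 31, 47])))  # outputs [47, 31, 30, 90, 11, 6, 43, 16, 30]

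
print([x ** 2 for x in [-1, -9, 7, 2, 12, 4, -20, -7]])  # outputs [1, 81, 49, 4, 144, 16, 400, 49]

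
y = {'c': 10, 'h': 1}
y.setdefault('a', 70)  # 70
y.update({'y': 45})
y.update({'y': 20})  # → {'c': 10, 'h': 1, 'a': 70, 'y': 20}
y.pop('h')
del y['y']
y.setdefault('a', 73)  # 70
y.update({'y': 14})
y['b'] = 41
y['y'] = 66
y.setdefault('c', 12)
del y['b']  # {'c': 10, 'a': 70, 'y': 66}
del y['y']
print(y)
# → {'c': 10, 'a': 70}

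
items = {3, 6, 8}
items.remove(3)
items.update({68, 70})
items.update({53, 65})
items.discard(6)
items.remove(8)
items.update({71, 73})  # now {53, 65, 68, 70, 71, 73}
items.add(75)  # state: {53, 65, 68, 70, 71, 73, 75}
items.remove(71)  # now {53, 65, 68, 70, 73, 75}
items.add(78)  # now {53, 65, 68, 70, 73, 75, 78}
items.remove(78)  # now {53, 65, 68, 70, 73, 75}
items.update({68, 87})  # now {53, 65, 68, 70, 73, 75, 87}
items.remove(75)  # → {53, 65, 68, 70, 73, 87}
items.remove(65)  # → {53, 68, 70, 73, 87}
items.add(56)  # {53, 56, 68, 70, 73, 87}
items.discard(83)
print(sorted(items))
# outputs [53, 56, 68, 70, 73, 87]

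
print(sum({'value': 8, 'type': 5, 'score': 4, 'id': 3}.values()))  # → 20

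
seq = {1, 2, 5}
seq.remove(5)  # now {1, 2}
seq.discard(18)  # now {1, 2}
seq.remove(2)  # {1}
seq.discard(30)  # {1}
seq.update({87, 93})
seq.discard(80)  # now {1, 87, 93}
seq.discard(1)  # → {87, 93}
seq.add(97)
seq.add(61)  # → {61, 87, 93, 97}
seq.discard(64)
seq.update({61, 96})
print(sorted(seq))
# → [61, 87, 93, 96, 97]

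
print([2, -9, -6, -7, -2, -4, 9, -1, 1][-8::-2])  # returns [-9]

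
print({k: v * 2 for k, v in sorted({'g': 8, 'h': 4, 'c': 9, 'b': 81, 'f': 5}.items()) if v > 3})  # {'b': 162, 'c': 18, 'f': 10, 'g': 16, 'h': 8}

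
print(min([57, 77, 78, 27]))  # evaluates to 27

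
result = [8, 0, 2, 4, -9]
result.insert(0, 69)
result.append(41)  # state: [69, 8, 0, 2, 4, -9, 41]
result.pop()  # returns 41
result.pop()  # -9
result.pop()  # 4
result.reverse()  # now [2, 0, 8, 69]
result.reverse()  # [69, 8, 0, 2]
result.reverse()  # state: [2, 0, 8, 69]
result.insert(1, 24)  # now [2, 24, 0, 8, 69]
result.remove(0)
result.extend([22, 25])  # [2, 24, 8, 69, 22, 25]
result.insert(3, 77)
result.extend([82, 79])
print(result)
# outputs [2, 24, 8, 77, 69, 22, 25, 82, 79]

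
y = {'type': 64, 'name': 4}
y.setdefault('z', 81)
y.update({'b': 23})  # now {'type': 64, 'name': 4, 'z': 81, 'b': 23}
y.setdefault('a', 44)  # 44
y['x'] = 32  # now {'type': 64, 'name': 4, 'z': 81, 'b': 23, 'a': 44, 'x': 32}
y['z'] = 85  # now {'type': 64, 'name': 4, 'z': 85, 'b': 23, 'a': 44, 'x': 32}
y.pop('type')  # 64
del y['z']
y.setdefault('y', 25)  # 25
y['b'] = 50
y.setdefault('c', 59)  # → 59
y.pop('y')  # 25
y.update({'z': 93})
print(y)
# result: {'name': 4, 'b': 50, 'a': 44, 'x': 32, 'c': 59, 'z': 93}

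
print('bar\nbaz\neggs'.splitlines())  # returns ['bar', 'baz', 'eggs']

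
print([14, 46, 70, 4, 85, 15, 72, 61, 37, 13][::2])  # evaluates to [14, 70, 85, 72, 37]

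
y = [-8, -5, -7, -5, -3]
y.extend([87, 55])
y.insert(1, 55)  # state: [-8, 55, -5, -7, -5, -3, 87, 55]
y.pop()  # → 55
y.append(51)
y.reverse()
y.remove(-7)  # [51, 87, -3, -5, -5, 55, -8]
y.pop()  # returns -8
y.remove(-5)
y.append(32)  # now [51, 87, -3, -5, 55, 32]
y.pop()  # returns 32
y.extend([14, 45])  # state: [51, 87, -3, -5, 55, 14, 45]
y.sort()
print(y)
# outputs [-5, -3, 14, 45, 51, 55, 87]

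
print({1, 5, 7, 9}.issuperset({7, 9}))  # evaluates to True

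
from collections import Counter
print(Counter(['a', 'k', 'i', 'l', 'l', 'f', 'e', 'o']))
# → Counter({'l': 2, 'a': 1, 'k': 1, 'i': 1, 'f': 1, 'e': 1, 'o': 1})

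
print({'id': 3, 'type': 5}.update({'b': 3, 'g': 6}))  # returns None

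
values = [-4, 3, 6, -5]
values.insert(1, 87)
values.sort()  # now [-5, -4, 3, 6, 87]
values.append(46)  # [-5, -4, 3, 6, 87, 46]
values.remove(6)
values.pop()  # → 46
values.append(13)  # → [-5, -4, 3, 87, 13]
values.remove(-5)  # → [-4, 3, 87, 13]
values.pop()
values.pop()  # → 87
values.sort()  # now [-4, 3]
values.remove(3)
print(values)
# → [-4]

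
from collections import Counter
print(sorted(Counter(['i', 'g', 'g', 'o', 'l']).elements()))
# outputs ['g', 'g', 'i', 'l', 'o']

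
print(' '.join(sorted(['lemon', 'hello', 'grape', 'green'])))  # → grape green hello lemon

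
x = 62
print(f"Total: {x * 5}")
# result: Total: 310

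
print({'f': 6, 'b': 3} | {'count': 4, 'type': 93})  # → {'f': 6, 'b': 3, 'count': 4, 'type': 93}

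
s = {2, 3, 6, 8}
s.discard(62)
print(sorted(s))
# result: [2, 3, 6, 8]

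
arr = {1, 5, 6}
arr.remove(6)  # {1, 5}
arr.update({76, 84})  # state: {1, 5, 76, 84}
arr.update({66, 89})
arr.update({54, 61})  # {1, 5, 54, 61, 66, 76, 84, 89}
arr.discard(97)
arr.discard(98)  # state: {1, 5, 54, 61, 66, 76, 84, 89}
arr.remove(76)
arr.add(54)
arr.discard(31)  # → {1, 5, 54, 61, 66, 84, 89}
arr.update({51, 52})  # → {1, 5, 51, 52, 54, 61, 66, 84, 89}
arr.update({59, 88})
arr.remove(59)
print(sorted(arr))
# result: [1, 5, 51, 52, 54, 61, 66, 84, 88, 89]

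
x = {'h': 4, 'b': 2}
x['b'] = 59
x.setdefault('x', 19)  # 19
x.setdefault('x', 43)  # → 19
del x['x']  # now {'h': 4, 'b': 59}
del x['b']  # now {'h': 4}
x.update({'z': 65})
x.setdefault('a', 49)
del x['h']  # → {'z': 65, 'a': 49}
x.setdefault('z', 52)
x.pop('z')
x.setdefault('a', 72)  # 49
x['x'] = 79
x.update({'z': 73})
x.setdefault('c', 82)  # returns 82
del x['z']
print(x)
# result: {'a': 49, 'x': 79, 'c': 82}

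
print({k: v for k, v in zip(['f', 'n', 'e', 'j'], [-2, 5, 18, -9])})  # {'f': -2, 'n': 5, 'e': 18, 'j': -9}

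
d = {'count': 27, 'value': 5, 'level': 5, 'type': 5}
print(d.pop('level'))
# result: 5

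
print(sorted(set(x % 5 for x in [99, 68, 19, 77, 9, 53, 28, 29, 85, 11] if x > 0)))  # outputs [0, 1, 2, 3, 4]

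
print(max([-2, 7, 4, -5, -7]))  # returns 7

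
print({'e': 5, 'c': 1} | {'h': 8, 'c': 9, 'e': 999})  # {'e': 999, 'c': 9, 'h': 8}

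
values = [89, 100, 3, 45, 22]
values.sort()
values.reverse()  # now [100, 89, 45, 22, 3]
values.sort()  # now [3, 22, 45, 89, 100]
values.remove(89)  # [3, 22, 45, 100]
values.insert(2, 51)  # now [3, 22, 51, 45, 100]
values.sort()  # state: [3, 22, 45, 51, 100]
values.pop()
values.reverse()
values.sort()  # [3, 22, 45, 51]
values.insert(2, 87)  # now [3, 22, 87, 45, 51]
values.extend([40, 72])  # [3, 22, 87, 45, 51, 40, 72]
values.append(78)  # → [3, 22, 87, 45, 51, 40, 72, 78]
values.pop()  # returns 78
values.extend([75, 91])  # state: [3, 22, 87, 45, 51, 40, 72, 75, 91]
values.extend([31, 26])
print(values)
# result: [3, 22, 87, 45, 51, 40, 72, 75, 91, 31, 26]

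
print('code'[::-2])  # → eo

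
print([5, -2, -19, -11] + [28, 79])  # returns [5, -2, -19, -11, 28, 79]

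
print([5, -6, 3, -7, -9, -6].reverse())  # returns None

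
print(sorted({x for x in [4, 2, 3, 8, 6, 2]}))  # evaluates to [2, 3, 4, 6, 8]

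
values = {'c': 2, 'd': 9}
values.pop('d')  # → 9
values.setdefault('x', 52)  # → 52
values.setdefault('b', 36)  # 36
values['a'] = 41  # {'c': 2, 'x': 52, 'b': 36, 'a': 41}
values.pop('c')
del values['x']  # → {'b': 36, 'a': 41}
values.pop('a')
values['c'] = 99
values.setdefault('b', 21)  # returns 36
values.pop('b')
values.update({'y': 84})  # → {'c': 99, 'y': 84}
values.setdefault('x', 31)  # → 31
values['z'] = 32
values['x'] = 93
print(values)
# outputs {'c': 99, 'y': 84, 'x': 93, 'z': 32}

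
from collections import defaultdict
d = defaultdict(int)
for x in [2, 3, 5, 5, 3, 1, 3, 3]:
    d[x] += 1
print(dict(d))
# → {2: 1, 3: 4, 5: 2, 1: 1}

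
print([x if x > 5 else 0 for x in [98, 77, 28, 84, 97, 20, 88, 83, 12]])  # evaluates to [98, 77, 28, 84, 97, 20, 88, 83, 12]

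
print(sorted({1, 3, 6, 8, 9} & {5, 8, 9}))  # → [8, 9]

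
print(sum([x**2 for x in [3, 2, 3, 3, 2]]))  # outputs 35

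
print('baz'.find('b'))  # 0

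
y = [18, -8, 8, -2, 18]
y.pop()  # 18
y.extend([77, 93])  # [18, -8, 8, -2, 77, 93]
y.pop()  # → 93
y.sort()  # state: [-8, -2, 8, 18, 77]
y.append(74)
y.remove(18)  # [-8, -2, 8, 77, 74]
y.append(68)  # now [-8, -2, 8, 77, 74, 68]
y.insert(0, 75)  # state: [75, -8, -2, 8, 77, 74, 68]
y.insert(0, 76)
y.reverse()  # [68, 74, 77, 8, -2, -8, 75, 76]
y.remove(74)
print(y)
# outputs [68, 77, 8, -2, -8, 75, 76]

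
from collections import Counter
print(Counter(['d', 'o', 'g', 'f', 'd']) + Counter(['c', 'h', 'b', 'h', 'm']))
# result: Counter({'d': 2, 'h': 2, 'o': 1, 'g': 1, 'f': 1, 'c': 1, 'b': 1, 'm': 1})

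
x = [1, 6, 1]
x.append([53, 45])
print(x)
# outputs [1, 6, 1, [53, 45]]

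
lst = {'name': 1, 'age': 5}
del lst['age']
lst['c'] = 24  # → {'name': 1, 'c': 24}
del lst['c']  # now {'name': 1}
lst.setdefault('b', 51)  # 51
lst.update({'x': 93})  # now {'name': 1, 'b': 51, 'x': 93}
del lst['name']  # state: {'b': 51, 'x': 93}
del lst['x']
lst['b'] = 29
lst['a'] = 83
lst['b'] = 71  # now {'b': 71, 'a': 83}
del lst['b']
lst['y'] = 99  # {'a': 83, 'y': 99}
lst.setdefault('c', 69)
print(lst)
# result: {'a': 83, 'y': 99, 'c': 69}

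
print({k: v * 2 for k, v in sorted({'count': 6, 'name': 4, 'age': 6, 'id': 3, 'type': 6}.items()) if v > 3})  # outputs {'age': 12, 'count': 12, 'name': 8, 'type': 12}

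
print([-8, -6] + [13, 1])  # [-8, -6, 13, 1]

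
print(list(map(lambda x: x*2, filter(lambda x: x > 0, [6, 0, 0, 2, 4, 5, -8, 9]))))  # [12, 4, 8, 10, 18]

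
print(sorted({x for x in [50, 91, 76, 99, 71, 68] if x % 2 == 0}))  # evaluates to [50, 68, 76]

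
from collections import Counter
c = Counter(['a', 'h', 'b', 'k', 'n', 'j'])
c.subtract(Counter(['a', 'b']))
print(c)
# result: Counter({'h': 1, 'k': 1, 'n': 1, 'j': 1, 'a': 0, 'b': 0})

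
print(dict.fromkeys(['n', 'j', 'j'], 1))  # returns {'n': 1, 'j': 1}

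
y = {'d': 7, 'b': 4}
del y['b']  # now {'d': 7}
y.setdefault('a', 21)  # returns 21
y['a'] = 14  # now {'d': 7, 'a': 14}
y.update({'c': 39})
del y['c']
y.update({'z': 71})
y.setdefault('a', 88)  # 14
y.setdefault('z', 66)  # 71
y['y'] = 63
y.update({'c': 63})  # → {'d': 7, 'a': 14, 'z': 71, 'y': 63, 'c': 63}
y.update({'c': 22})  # {'d': 7, 'a': 14, 'z': 71, 'y': 63, 'c': 22}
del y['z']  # {'d': 7, 'a': 14, 'y': 63, 'c': 22}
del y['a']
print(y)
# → {'d': 7, 'y': 63, 'c': 22}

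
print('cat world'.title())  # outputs Cat World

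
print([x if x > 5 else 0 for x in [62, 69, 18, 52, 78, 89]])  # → [62, 69, 18, 52, 78, 89]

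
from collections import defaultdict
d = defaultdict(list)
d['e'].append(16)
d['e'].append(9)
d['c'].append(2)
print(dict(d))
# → {'e': [16, 9], 'c': [2]}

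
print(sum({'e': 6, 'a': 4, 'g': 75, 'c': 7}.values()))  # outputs 92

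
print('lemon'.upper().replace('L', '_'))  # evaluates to _EMON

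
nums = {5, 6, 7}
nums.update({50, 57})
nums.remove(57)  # {5, 6, 7, 50}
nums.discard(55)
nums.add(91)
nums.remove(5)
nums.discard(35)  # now {6, 7, 50, 91}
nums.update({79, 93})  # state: {6, 7, 50, 79, 91, 93}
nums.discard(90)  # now {6, 7, 50, 79, 91, 93}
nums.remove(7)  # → {6, 50, 79, 91, 93}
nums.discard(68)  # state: {6, 50, 79, 91, 93}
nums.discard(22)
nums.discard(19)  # {6, 50, 79, 91, 93}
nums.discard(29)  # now {6, 50, 79, 91, 93}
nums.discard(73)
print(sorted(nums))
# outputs [6, 50, 79, 91, 93]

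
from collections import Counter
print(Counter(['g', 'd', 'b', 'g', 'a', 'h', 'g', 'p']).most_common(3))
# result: [('g', 3), ('d', 1), ('b', 1)]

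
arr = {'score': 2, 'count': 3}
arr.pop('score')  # 2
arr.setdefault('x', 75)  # 75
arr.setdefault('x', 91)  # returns 75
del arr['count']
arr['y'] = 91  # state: {'x': 75, 'y': 91}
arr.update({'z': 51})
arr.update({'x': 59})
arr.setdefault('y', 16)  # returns 91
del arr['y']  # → {'x': 59, 'z': 51}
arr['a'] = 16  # {'x': 59, 'z': 51, 'a': 16}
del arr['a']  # {'x': 59, 'z': 51}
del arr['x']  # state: {'z': 51}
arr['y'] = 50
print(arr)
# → {'z': 51, 'y': 50}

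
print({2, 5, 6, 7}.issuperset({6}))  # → True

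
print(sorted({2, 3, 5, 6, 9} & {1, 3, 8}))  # [3]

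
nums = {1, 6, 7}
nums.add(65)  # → {1, 6, 7, 65}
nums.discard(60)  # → {1, 6, 7, 65}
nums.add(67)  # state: {1, 6, 7, 65, 67}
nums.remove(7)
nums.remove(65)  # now {1, 6, 67}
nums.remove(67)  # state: {1, 6}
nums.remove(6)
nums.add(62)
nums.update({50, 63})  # {1, 50, 62, 63}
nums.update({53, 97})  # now {1, 50, 53, 62, 63, 97}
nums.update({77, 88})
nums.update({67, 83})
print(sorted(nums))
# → [1, 50, 53, 62, 63, 67, 77, 83, 88, 97]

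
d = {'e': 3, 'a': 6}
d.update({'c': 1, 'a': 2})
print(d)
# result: {'e': 3, 'a': 2, 'c': 1}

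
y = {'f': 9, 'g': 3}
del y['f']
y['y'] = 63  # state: {'g': 3, 'y': 63}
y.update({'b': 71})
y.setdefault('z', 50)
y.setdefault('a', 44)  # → 44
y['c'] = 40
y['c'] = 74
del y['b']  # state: {'g': 3, 'y': 63, 'z': 50, 'a': 44, 'c': 74}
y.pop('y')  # 63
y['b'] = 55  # {'g': 3, 'z': 50, 'a': 44, 'c': 74, 'b': 55}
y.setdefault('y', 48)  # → 48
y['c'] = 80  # {'g': 3, 'z': 50, 'a': 44, 'c': 80, 'b': 55, 'y': 48}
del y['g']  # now {'z': 50, 'a': 44, 'c': 80, 'b': 55, 'y': 48}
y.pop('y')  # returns 48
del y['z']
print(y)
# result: {'a': 44, 'c': 80, 'b': 55}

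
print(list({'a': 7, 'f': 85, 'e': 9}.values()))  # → [7, 85, 9]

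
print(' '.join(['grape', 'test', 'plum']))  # grape test plum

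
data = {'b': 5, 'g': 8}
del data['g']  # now {'b': 5}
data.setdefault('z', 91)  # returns 91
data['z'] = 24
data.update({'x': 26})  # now {'b': 5, 'z': 24, 'x': 26}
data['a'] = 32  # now {'b': 5, 'z': 24, 'x': 26, 'a': 32}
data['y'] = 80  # {'b': 5, 'z': 24, 'x': 26, 'a': 32, 'y': 80}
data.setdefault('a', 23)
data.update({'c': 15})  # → {'b': 5, 'z': 24, 'x': 26, 'a': 32, 'y': 80, 'c': 15}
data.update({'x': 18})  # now {'b': 5, 'z': 24, 'x': 18, 'a': 32, 'y': 80, 'c': 15}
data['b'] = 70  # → {'b': 70, 'z': 24, 'x': 18, 'a': 32, 'y': 80, 'c': 15}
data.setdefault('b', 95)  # 70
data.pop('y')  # 80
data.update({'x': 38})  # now {'b': 70, 'z': 24, 'x': 38, 'a': 32, 'c': 15}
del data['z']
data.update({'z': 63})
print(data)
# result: {'b': 70, 'x': 38, 'a': 32, 'c': 15, 'z': 63}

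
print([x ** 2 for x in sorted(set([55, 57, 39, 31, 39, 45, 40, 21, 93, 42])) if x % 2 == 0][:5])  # [1600, 1764]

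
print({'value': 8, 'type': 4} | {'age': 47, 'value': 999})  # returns {'value': 999, 'type': 4, 'age': 47}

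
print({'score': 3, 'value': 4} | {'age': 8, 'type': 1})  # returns {'score': 3, 'value': 4, 'age': 8, 'type': 1}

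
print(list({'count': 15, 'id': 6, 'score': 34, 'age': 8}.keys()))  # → ['count', 'id', 'score', 'age']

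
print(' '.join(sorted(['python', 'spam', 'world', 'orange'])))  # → orange python spam world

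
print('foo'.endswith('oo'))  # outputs True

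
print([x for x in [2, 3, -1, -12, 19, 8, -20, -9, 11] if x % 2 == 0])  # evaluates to [2, -12, 8, -20]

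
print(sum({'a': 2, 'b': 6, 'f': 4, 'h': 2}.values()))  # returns 14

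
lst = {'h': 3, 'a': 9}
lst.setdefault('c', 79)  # 79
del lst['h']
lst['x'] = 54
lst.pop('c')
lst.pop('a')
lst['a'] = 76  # {'x': 54, 'a': 76}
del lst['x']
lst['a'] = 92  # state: {'a': 92}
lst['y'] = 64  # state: {'a': 92, 'y': 64}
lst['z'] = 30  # {'a': 92, 'y': 64, 'z': 30}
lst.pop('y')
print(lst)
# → {'a': 92, 'z': 30}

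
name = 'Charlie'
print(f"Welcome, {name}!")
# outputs Welcome, Charlie!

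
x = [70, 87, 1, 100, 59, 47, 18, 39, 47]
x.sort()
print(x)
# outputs [1, 18, 39, 47, 47, 59, 70, 87, 100]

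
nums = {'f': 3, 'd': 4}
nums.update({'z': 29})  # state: {'f': 3, 'd': 4, 'z': 29}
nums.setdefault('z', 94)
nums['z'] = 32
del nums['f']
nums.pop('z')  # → 32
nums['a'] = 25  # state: {'d': 4, 'a': 25}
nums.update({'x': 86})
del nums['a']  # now {'d': 4, 'x': 86}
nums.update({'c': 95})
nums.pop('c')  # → 95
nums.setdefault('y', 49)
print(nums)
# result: {'d': 4, 'x': 86, 'y': 49}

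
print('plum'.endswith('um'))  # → True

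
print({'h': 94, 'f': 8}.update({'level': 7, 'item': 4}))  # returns None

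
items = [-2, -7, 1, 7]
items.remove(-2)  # [-7, 1, 7]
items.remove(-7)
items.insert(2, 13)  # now [1, 7, 13]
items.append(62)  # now [1, 7, 13, 62]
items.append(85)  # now [1, 7, 13, 62, 85]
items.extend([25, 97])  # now [1, 7, 13, 62, 85, 25, 97]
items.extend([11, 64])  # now [1, 7, 13, 62, 85, 25, 97, 11, 64]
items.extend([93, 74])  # [1, 7, 13, 62, 85, 25, 97, 11, 64, 93, 74]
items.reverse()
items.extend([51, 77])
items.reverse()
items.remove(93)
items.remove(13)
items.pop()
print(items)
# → [77, 51, 1, 7, 62, 85, 25, 97, 11, 64]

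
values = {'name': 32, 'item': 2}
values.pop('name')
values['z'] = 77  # {'item': 2, 'z': 77}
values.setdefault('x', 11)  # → 11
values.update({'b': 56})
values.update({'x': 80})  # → {'item': 2, 'z': 77, 'x': 80, 'b': 56}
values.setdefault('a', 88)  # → 88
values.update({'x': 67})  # {'item': 2, 'z': 77, 'x': 67, 'b': 56, 'a': 88}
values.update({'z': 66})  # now {'item': 2, 'z': 66, 'x': 67, 'b': 56, 'a': 88}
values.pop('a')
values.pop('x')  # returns 67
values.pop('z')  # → 66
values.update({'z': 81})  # {'item': 2, 'b': 56, 'z': 81}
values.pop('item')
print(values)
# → {'b': 56, 'z': 81}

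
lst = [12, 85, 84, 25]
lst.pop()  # 25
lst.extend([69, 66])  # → [12, 85, 84, 69, 66]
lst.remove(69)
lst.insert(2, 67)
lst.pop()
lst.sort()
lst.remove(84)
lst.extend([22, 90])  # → [12, 67, 85, 22, 90]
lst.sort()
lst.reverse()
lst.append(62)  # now [90, 85, 67, 22, 12, 62]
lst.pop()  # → 62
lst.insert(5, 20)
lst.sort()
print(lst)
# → [12, 20, 22, 67, 85, 90]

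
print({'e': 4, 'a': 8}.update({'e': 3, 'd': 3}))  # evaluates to None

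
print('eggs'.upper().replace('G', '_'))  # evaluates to E__S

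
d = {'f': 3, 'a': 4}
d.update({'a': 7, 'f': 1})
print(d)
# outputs {'f': 1, 'a': 7}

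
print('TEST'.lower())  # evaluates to test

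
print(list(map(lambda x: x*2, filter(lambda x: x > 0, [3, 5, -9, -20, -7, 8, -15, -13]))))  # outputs [6, 10, 16]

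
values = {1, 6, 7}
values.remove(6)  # {1, 7}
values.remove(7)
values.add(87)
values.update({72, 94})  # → {1, 72, 87, 94}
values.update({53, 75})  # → {1, 53, 72, 75, 87, 94}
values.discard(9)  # {1, 53, 72, 75, 87, 94}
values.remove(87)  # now {1, 53, 72, 75, 94}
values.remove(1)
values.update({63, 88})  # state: {53, 63, 72, 75, 88, 94}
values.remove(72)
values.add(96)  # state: {53, 63, 75, 88, 94, 96}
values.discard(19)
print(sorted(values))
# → [53, 63, 75, 88, 94, 96]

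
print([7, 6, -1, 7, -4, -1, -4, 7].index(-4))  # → 4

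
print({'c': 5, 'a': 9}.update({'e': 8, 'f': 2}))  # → None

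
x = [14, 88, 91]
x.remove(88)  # [14, 91]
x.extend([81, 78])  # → [14, 91, 81, 78]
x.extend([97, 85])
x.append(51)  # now [14, 91, 81, 78, 97, 85, 51]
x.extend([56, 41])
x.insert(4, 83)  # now [14, 91, 81, 78, 83, 97, 85, 51, 56, 41]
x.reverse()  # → [41, 56, 51, 85, 97, 83, 78, 81, 91, 14]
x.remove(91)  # [41, 56, 51, 85, 97, 83, 78, 81, 14]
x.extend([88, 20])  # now [41, 56, 51, 85, 97, 83, 78, 81, 14, 88, 20]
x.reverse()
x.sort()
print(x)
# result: [14, 20, 41, 51, 56, 78, 81, 83, 85, 88, 97]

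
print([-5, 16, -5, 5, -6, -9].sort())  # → None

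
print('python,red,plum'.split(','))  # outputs ['python', 'red', 'plum']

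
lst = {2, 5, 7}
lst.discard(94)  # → {2, 5, 7}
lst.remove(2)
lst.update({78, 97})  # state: {5, 7, 78, 97}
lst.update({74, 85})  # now {5, 7, 74, 78, 85, 97}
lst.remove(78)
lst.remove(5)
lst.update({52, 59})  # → {7, 52, 59, 74, 85, 97}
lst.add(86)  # {7, 52, 59, 74, 85, 86, 97}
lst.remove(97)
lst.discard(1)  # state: {7, 52, 59, 74, 85, 86}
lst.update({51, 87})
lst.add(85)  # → {7, 51, 52, 59, 74, 85, 86, 87}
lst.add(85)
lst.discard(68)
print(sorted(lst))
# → [7, 51, 52, 59, 74, 85, 86, 87]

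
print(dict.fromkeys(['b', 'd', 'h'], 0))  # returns {'b': 0, 'd': 0, 'h': 0}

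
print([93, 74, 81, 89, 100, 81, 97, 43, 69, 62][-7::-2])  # [89, 74]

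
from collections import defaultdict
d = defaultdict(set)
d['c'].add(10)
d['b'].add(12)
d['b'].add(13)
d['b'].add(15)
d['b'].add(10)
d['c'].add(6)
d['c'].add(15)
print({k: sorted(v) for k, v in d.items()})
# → {'c': [6, 10, 15], 'b': [10, 12, 13, 15]}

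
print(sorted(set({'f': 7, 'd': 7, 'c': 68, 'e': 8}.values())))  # [7, 8, 68]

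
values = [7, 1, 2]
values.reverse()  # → [2, 1, 7]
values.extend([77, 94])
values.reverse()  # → [94, 77, 7, 1, 2]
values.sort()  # [1, 2, 7, 77, 94]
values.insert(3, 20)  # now [1, 2, 7, 20, 77, 94]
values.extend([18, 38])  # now [1, 2, 7, 20, 77, 94, 18, 38]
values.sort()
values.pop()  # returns 94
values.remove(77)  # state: [1, 2, 7, 18, 20, 38]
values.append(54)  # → [1, 2, 7, 18, 20, 38, 54]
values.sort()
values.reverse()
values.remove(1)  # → [54, 38, 20, 18, 7, 2]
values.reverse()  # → [2, 7, 18, 20, 38, 54]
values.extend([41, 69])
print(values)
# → [2, 7, 18, 20, 38, 54, 41, 69]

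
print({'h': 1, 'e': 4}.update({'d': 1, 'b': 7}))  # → None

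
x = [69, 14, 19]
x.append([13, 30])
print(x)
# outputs [69, 14, 19, [13, 30]]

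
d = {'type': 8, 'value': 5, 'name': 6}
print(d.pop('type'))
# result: 8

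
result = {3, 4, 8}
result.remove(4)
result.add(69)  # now {3, 8, 69}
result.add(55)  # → {3, 8, 55, 69}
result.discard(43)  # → {3, 8, 55, 69}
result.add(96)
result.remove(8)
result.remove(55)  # {3, 69, 96}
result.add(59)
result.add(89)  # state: {3, 59, 69, 89, 96}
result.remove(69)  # {3, 59, 89, 96}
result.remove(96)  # {3, 59, 89}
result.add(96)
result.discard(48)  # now {3, 59, 89, 96}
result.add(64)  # {3, 59, 64, 89, 96}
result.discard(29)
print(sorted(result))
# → [3, 59, 64, 89, 96]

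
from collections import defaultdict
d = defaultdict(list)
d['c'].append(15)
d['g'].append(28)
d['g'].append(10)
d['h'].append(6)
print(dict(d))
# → {'c': [15], 'g': [28, 10], 'h': [6]}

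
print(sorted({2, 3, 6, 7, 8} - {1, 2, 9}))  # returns [3, 6, 7, 8]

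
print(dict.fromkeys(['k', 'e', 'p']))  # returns {'k': None, 'e': None, 'p': None}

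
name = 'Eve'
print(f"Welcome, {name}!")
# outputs Welcome, Eve!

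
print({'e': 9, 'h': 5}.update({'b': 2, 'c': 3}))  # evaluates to None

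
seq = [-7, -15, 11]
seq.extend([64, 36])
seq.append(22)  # [-7, -15, 11, 64, 36, 22]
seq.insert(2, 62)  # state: [-7, -15, 62, 11, 64, 36, 22]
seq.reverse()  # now [22, 36, 64, 11, 62, -15, -7]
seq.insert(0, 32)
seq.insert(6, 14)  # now [32, 22, 36, 64, 11, 62, 14, -15, -7]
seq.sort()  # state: [-15, -7, 11, 14, 22, 32, 36, 62, 64]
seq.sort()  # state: [-15, -7, 11, 14, 22, 32, 36, 62, 64]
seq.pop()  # 64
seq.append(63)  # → [-15, -7, 11, 14, 22, 32, 36, 62, 63]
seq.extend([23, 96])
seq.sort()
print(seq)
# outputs [-15, -7, 11, 14, 22, 23, 32, 36, 62, 63, 96]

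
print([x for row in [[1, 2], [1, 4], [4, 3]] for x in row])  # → [1, 2, 1, 4, 4, 3]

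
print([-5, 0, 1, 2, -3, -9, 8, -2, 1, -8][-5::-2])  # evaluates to [-9, 2, 0]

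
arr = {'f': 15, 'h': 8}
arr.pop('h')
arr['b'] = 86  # {'f': 15, 'b': 86}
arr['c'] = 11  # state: {'f': 15, 'b': 86, 'c': 11}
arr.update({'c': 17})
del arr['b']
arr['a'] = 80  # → {'f': 15, 'c': 17, 'a': 80}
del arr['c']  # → {'f': 15, 'a': 80}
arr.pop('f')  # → 15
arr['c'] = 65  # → {'a': 80, 'c': 65}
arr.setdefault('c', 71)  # 65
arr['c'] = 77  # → {'a': 80, 'c': 77}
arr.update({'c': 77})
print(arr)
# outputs {'a': 80, 'c': 77}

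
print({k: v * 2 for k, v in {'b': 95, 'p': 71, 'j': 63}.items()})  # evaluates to {'b': 190, 'p': 142, 'j': 126}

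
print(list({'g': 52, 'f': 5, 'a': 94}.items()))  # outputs [('g', 52), ('f', 5), ('a', 94)]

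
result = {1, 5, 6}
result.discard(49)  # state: {1, 5, 6}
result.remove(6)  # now {1, 5}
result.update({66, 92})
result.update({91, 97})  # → {1, 5, 66, 91, 92, 97}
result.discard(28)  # {1, 5, 66, 91, 92, 97}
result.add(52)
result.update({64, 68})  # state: {1, 5, 52, 64, 66, 68, 91, 92, 97}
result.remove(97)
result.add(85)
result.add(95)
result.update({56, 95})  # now {1, 5, 52, 56, 64, 66, 68, 85, 91, 92, 95}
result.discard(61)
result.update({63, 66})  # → {1, 5, 52, 56, 63, 64, 66, 68, 85, 91, 92, 95}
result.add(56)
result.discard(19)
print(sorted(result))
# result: [1, 5, 52, 56, 63, 64, 66, 68, 85, 91, 92, 95]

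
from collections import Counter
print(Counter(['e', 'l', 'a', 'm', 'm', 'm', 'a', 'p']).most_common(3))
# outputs [('m', 3), ('a', 2), ('e', 1)]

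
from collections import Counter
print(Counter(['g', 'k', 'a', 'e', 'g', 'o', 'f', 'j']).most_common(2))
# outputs [('g', 2), ('k', 1)]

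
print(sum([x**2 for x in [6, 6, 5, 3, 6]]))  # 142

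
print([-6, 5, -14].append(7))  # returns None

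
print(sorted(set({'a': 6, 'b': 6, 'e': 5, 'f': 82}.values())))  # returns [5, 6, 82]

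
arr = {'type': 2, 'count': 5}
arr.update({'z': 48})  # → {'type': 2, 'count': 5, 'z': 48}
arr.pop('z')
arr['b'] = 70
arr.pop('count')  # 5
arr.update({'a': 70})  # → {'type': 2, 'b': 70, 'a': 70}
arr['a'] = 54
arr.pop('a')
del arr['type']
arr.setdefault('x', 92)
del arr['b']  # {'x': 92}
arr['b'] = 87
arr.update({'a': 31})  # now {'x': 92, 'b': 87, 'a': 31}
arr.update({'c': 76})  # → {'x': 92, 'b': 87, 'a': 31, 'c': 76}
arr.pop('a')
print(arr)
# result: {'x': 92, 'b': 87, 'c': 76}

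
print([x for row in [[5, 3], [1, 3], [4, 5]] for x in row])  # [5, 3, 1, 3, 4, 5]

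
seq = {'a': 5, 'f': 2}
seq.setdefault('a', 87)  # 5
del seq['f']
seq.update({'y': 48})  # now {'a': 5, 'y': 48}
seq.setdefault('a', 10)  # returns 5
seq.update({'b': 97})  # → {'a': 5, 'y': 48, 'b': 97}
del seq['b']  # {'a': 5, 'y': 48}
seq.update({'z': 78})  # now {'a': 5, 'y': 48, 'z': 78}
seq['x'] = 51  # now {'a': 5, 'y': 48, 'z': 78, 'x': 51}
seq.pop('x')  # 51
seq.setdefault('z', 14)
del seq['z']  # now {'a': 5, 'y': 48}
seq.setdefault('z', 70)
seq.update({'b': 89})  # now {'a': 5, 'y': 48, 'z': 70, 'b': 89}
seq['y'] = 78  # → {'a': 5, 'y': 78, 'z': 70, 'b': 89}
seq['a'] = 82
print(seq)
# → {'a': 82, 'y': 78, 'z': 70, 'b': 89}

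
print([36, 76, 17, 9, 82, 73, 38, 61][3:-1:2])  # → [9, 73]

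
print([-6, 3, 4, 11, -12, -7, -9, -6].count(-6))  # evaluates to 2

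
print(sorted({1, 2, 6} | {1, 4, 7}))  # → [1, 2, 4, 6, 7]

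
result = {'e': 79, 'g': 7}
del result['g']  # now {'e': 79}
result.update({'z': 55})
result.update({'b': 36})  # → {'e': 79, 'z': 55, 'b': 36}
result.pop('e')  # 79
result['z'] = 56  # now {'z': 56, 'b': 36}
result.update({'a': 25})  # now {'z': 56, 'b': 36, 'a': 25}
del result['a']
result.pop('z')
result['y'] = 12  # {'b': 36, 'y': 12}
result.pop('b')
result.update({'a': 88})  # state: {'y': 12, 'a': 88}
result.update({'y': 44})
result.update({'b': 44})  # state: {'y': 44, 'a': 88, 'b': 44}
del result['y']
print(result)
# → {'a': 88, 'b': 44}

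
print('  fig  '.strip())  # fig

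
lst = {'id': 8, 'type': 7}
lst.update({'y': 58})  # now {'id': 8, 'type': 7, 'y': 58}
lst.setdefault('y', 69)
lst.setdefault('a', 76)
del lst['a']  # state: {'id': 8, 'type': 7, 'y': 58}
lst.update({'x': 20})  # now {'id': 8, 'type': 7, 'y': 58, 'x': 20}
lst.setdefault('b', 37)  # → 37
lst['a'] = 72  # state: {'id': 8, 'type': 7, 'y': 58, 'x': 20, 'b': 37, 'a': 72}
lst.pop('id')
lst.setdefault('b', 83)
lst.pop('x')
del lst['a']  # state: {'type': 7, 'y': 58, 'b': 37}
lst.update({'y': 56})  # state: {'type': 7, 'y': 56, 'b': 37}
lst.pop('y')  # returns 56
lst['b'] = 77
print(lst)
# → {'type': 7, 'b': 77}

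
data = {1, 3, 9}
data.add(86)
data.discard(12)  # {1, 3, 9, 86}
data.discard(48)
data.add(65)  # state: {1, 3, 9, 65, 86}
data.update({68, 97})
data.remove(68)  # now {1, 3, 9, 65, 86, 97}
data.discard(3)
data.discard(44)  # {1, 9, 65, 86, 97}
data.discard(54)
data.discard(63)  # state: {1, 9, 65, 86, 97}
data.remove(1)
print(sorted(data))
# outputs [9, 65, 86, 97]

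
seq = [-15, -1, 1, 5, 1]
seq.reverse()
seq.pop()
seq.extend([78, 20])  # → [1, 5, 1, -1, 78, 20]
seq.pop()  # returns 20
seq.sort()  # [-1, 1, 1, 5, 78]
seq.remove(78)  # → [-1, 1, 1, 5]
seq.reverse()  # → [5, 1, 1, -1]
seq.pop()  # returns -1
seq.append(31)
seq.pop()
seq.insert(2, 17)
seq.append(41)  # [5, 1, 17, 1, 41]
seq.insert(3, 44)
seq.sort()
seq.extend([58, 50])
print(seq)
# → [1, 1, 5, 17, 41, 44, 58, 50]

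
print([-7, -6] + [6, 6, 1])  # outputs [-7, -6, 6, 6, 1]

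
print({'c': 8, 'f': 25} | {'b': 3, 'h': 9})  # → {'c': 8, 'f': 25, 'b': 3, 'h': 9}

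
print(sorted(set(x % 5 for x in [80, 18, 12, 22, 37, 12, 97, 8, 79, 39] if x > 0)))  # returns [0, 2, 3, 4]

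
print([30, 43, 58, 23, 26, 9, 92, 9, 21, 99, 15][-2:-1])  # [99]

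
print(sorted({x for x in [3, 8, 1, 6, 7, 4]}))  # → [1, 3, 4, 6, 7, 8]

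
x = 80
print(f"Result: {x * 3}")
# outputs Result: 240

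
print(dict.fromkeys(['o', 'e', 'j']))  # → {'o': None, 'e': None, 'j': None}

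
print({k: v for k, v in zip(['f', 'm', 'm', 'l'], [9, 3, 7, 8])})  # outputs {'f': 9, 'm': 7, 'l': 8}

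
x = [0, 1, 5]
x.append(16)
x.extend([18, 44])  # [0, 1, 5, 16, 18, 44]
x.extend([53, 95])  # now [0, 1, 5, 16, 18, 44, 53, 95]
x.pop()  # 95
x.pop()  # 53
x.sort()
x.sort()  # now [0, 1, 5, 16, 18, 44]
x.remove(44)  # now [0, 1, 5, 16, 18]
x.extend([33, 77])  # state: [0, 1, 5, 16, 18, 33, 77]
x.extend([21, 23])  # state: [0, 1, 5, 16, 18, 33, 77, 21, 23]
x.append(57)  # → [0, 1, 5, 16, 18, 33, 77, 21, 23, 57]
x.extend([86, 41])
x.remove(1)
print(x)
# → [0, 5, 16, 18, 33, 77, 21, 23, 57, 86, 41]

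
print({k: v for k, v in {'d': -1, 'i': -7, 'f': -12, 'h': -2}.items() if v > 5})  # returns {}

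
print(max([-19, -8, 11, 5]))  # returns 11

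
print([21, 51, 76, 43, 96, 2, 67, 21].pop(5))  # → 2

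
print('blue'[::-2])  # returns el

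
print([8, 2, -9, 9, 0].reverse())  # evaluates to None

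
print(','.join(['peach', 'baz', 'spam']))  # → peach,baz,spam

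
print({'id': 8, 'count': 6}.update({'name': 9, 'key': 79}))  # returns None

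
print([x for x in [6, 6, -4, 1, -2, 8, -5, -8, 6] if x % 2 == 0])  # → [6, 6, -4, -2, 8, -8, 6]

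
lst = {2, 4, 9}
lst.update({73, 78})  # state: {2, 4, 9, 73, 78}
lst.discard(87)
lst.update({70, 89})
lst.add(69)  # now {2, 4, 9, 69, 70, 73, 78, 89}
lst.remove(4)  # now {2, 9, 69, 70, 73, 78, 89}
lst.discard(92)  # {2, 9, 69, 70, 73, 78, 89}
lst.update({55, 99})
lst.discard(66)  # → {2, 9, 55, 69, 70, 73, 78, 89, 99}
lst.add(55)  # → {2, 9, 55, 69, 70, 73, 78, 89, 99}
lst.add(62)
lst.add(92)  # {2, 9, 55, 62, 69, 70, 73, 78, 89, 92, 99}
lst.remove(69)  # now {2, 9, 55, 62, 70, 73, 78, 89, 92, 99}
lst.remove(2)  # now {9, 55, 62, 70, 73, 78, 89, 92, 99}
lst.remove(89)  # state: {9, 55, 62, 70, 73, 78, 92, 99}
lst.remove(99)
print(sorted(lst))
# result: [9, 55, 62, 70, 73, 78, 92]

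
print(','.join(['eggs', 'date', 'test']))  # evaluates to eggs,date,test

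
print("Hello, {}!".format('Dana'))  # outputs Hello, Dana!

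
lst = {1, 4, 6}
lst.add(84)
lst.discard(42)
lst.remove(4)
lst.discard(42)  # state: {1, 6, 84}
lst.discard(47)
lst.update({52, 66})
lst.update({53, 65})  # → {1, 6, 52, 53, 65, 66, 84}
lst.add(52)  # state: {1, 6, 52, 53, 65, 66, 84}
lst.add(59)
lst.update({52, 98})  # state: {1, 6, 52, 53, 59, 65, 66, 84, 98}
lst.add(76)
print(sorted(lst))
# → [1, 6, 52, 53, 59, 65, 66, 76, 84, 98]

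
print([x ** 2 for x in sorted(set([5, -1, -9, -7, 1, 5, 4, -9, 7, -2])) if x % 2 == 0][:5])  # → [4, 16]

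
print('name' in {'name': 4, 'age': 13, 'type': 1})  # True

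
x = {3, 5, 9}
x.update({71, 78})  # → {3, 5, 9, 71, 78}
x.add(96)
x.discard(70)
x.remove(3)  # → {5, 9, 71, 78, 96}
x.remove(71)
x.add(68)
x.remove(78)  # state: {5, 9, 68, 96}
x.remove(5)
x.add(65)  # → {9, 65, 68, 96}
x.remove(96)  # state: {9, 65, 68}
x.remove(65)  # {9, 68}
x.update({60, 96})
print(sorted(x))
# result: [9, 60, 68, 96]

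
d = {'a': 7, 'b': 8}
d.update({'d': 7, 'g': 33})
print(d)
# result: {'a': 7, 'b': 8, 'd': 7, 'g': 33}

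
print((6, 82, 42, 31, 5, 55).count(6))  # 1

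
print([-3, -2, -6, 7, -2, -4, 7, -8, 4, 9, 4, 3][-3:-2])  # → [9]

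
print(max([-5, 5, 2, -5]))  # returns 5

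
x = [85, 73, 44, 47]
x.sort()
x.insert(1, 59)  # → [44, 59, 47, 73, 85]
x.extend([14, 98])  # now [44, 59, 47, 73, 85, 14, 98]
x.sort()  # [14, 44, 47, 59, 73, 85, 98]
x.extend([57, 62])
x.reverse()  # [62, 57, 98, 85, 73, 59, 47, 44, 14]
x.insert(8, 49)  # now [62, 57, 98, 85, 73, 59, 47, 44, 49, 14]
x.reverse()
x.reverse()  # [62, 57, 98, 85, 73, 59, 47, 44, 49, 14]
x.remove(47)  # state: [62, 57, 98, 85, 73, 59, 44, 49, 14]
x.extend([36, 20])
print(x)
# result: [62, 57, 98, 85, 73, 59, 44, 49, 14, 36, 20]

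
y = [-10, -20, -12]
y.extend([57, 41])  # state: [-10, -20, -12, 57, 41]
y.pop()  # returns 41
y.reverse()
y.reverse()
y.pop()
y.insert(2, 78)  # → [-10, -20, 78, -12]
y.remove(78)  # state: [-10, -20, -12]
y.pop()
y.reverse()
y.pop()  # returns -10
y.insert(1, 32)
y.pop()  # 32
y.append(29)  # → [-20, 29]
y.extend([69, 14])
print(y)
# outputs [-20, 29, 69, 14]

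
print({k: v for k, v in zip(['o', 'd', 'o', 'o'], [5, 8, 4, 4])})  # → {'o': 4, 'd': 8}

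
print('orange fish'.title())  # Orange Fish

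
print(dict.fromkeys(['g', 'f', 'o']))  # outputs {'g': None, 'f': None, 'o': None}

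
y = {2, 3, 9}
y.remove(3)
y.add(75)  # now {2, 9, 75}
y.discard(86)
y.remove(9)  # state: {2, 75}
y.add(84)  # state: {2, 75, 84}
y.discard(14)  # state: {2, 75, 84}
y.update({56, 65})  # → {2, 56, 65, 75, 84}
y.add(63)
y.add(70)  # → {2, 56, 63, 65, 70, 75, 84}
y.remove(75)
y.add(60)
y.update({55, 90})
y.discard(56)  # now {2, 55, 60, 63, 65, 70, 84, 90}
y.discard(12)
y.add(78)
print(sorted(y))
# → [2, 55, 60, 63, 65, 70, 78, 84, 90]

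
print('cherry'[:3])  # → che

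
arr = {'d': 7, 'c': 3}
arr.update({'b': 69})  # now {'d': 7, 'c': 3, 'b': 69}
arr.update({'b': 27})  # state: {'d': 7, 'c': 3, 'b': 27}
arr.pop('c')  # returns 3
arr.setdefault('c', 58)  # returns 58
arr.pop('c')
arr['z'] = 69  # {'d': 7, 'b': 27, 'z': 69}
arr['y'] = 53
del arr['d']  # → {'b': 27, 'z': 69, 'y': 53}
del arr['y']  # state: {'b': 27, 'z': 69}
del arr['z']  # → {'b': 27}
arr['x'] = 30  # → {'b': 27, 'x': 30}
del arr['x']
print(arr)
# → {'b': 27}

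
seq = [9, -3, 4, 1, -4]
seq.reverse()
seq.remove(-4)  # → [1, 4, -3, 9]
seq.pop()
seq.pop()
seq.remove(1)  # [4]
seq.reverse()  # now [4]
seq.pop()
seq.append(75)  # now [75]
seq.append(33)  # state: [75, 33]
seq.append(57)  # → [75, 33, 57]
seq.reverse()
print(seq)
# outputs [57, 33, 75]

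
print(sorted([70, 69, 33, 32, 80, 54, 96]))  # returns [32, 33, 54, 69, 70, 80, 96]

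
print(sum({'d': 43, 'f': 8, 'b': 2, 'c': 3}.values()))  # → 56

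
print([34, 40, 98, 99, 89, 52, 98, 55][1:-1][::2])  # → [40, 99, 52]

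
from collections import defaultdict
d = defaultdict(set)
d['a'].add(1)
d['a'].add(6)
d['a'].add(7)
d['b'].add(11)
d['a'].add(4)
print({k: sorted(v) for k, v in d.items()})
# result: {'a': [1, 4, 6, 7], 'b': [11]}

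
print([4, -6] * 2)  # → [4, -6, 4, -6]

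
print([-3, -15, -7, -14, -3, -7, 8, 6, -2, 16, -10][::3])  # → [-3, -14, 8, 16]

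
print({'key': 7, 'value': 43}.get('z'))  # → None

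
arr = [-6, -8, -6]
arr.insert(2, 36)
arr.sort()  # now [-8, -6, -6, 36]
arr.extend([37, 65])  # [-8, -6, -6, 36, 37, 65]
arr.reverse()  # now [65, 37, 36, -6, -6, -8]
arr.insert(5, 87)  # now [65, 37, 36, -6, -6, 87, -8]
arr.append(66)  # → [65, 37, 36, -6, -6, 87, -8, 66]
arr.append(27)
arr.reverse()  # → [27, 66, -8, 87, -6, -6, 36, 37, 65]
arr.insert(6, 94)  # [27, 66, -8, 87, -6, -6, 94, 36, 37, 65]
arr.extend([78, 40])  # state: [27, 66, -8, 87, -6, -6, 94, 36, 37, 65, 78, 40]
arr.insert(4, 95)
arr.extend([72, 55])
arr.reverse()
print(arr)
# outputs [55, 72, 40, 78, 65, 37, 36, 94, -6, -6, 95, 87, -8, 66, 27]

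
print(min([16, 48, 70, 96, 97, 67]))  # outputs 16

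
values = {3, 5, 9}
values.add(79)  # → {3, 5, 9, 79}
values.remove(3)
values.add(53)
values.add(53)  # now {5, 9, 53, 79}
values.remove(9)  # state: {5, 53, 79}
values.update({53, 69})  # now {5, 53, 69, 79}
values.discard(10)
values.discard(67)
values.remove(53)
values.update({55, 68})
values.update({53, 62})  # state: {5, 53, 55, 62, 68, 69, 79}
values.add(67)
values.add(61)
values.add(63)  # {5, 53, 55, 61, 62, 63, 67, 68, 69, 79}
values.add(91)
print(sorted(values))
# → [5, 53, 55, 61, 62, 63, 67, 68, 69, 79, 91]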